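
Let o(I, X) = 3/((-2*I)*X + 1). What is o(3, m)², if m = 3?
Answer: 9/289 ≈ 0.031142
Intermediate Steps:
o(I, X) = 3/(1 - 2*I*X) (o(I, X) = 3/(-2*I*X + 1) = 3/(1 - 2*I*X))
o(3, m)² = (-3/(-1 + 2*3*3))² = (-3/(-1 + 18))² = (-3/17)² = 9/289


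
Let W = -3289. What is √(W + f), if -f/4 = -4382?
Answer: √14239 ≈ 119.33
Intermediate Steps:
f = 17528 (f = -4*(-4382) = 17528)
√(W + f) = √(-3289 + 17528) = √14239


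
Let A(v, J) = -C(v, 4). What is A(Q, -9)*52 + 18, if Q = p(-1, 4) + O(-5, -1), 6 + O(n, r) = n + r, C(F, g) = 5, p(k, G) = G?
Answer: -242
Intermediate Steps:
O(n, r) = -6 + n + r (O(n, r) = -6 + (n + r) = -6 + n + r)
Q = -8 (Q = 4 + (-6 - 5 - 1) = 4 - 12 = -8)
A(v, J) = -5 (A(v, J) = -1*5 = -5)
A(Q, -9)*52 + 18 = -5*52 + 18 = -260 + 18 = -242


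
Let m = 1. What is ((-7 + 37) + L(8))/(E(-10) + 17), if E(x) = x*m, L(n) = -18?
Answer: 12/7 ≈ 1.7143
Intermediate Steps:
E(x) = x (E(x) = x*1 = x)
((-7 + 37) + L(8))/(E(-10) + 17) = ((-7 + 37) - 18)/(-10 + 17) = (30 - 18)/7 = 12*(⅐) = 12/7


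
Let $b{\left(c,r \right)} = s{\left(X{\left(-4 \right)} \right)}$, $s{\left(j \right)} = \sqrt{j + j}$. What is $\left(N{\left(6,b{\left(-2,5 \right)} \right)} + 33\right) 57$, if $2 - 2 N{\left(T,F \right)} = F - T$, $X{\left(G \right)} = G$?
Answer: $2109 - 57 i \sqrt{2} \approx 2109.0 - 80.61 i$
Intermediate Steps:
$s{\left(j \right)} = \sqrt{2} \sqrt{j}$ ($s{\left(j \right)} = \sqrt{2 j} = \sqrt{2} \sqrt{j}$)
$b{\left(c,r \right)} = 2 i \sqrt{2}$ ($b{\left(c,r \right)} = \sqrt{2} \sqrt{-4} = \sqrt{2} \cdot 2 i = 2 i \sqrt{2}$)
$N{\left(T,F \right)} = 1 + \frac{T}{2} - \frac{F}{2}$ ($N{\left(T,F \right)} = 1 - \frac{F - T}{2} = 1 - \left(\frac{F}{2} - \frac{T}{2}\right) = 1 + \frac{T}{2} - \frac{F}{2}$)
$\left(N{\left(6,b{\left(-2,5 \right)} \right)} + 33\right) 57 = \left(\left(1 + \frac{1}{2} \cdot 6 - \frac{2 i \sqrt{2}}{2}\right) + 33\right) 57 = \left(\left(1 + 3 - i \sqrt{2}\right) + 33\right) 57 = \left(\left(4 - i \sqrt{2}\right) + 33\right) 57 = \left(37 - i \sqrt{2}\right) 57 = 2109 - 57 i \sqrt{2}$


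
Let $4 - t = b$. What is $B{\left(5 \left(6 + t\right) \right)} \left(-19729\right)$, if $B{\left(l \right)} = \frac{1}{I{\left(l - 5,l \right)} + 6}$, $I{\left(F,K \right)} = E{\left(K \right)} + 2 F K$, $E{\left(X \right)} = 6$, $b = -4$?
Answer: $- \frac{19729}{9112} \approx -2.1652$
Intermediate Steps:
$t = 8$ ($t = 4 - -4 = 4 + 4 = 8$)
$I{\left(F,K \right)} = 6 + 2 F K$
$B{\left(l \right)} = \frac{1}{12 + 2 l \left(-5 + l\right)}$ ($B{\left(l \right)} = \frac{1}{\left(6 + 2 \left(l - 5\right) l\right) + 6} = \frac{1}{\left(6 + 2 \left(-5 + l\right) l\right) + 6} = \frac{1}{\left(6 + 2 l \left(-5 + l\right)\right) + 6} = \frac{1}{12 + 2 l \left(-5 + l\right)}$)
$B{\left(5 \left(6 + t\right) \right)} \left(-19729\right) = \frac{1}{2 \left(6 + 5 \left(6 + 8\right) \left(-5 + 5 \left(6 + 8\right)\right)\right)} \left(-19729\right) = \frac{1}{2 \left(6 + 5 \cdot 14 \left(-5 + 5 \cdot 14\right)\right)} \left(-19729\right) = \frac{1}{2 \left(6 + 70 \left(-5 + 70\right)\right)} \left(-19729\right) = \frac{1}{2 \left(6 + 70 \cdot 65\right)} \left(-19729\right) = \frac{1}{2 \left(6 + 4550\right)} \left(-19729\right) = \frac{1}{2 \cdot 4556} \left(-19729\right) = \frac{1}{2} \cdot \frac{1}{4556} \left(-19729\right) = \frac{1}{9112} \left(-19729\right) = - \frac{19729}{9112}$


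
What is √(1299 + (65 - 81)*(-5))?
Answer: √1379 ≈ 37.135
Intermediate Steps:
√(1299 + (65 - 81)*(-5)) = √(1299 - 16*(-5)) = √(1299 + 80) = √1379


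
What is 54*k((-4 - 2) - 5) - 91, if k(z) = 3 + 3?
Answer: 233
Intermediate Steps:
k(z) = 6
54*k((-4 - 2) - 5) - 91 = 54*6 - 91 = 324 - 91 = 233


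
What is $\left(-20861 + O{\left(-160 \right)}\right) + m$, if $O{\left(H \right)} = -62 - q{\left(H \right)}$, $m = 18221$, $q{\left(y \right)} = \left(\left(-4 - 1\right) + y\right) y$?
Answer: $-29102$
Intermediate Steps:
$q{\left(y \right)} = y \left(-5 + y\right)$ ($q{\left(y \right)} = \left(-5 + y\right) y = y \left(-5 + y\right)$)
$O{\left(H \right)} = -62 - H \left(-5 + H\right)$
$\left(-20861 + O{\left(-160 \right)}\right) + m = \left(-20861 - \left(62 - 160 \left(-5 - 160\right)\right)\right) + 18221 = \left(-20861 - \left(62 - -26400\right)\right) + 18221 = \left(-20861 - 26462\right) + 18221 = -47323 + 18221 = -29102$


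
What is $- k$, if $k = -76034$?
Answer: $76034$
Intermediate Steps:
$- k = \left(-1\right) \left(-76034\right) = 76034$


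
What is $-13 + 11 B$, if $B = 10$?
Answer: $97$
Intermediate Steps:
$-13 + 11 B = -13 + 11 \cdot 10 = -13 + 110 = 97$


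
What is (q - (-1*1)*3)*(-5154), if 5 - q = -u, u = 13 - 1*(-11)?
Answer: -164928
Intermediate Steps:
u = 24 (u = 13 + 11 = 24)
q = 29 (q = 5 - (-1)*24 = 5 - 1*(-24) = 5 + 24 = 29)
(q - (-1*1)*3)*(-5154) = (29 - (-1*1)*3)*(-5154) = (29 - (-1)*3)*(-5154) = (29 - 1*(-3))*(-5154) = (29 + 3)*(-5154) = 32*(-5154) = -164928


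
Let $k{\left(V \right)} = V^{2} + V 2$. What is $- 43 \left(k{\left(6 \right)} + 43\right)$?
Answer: $-3913$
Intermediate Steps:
$k{\left(V \right)} = V^{2} + 2 V$
$- 43 \left(k{\left(6 \right)} + 43\right) = - 43 \left(6 \left(2 + 6\right) + 43\right) = - 43 \left(6 \cdot 8 + 43\right) = - 43 \left(48 + 43\right) = \left(-43\right) 91 = -3913$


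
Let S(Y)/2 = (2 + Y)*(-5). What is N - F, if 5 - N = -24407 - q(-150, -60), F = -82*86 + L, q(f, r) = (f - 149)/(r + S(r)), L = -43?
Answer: 1260257/40 ≈ 31506.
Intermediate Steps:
S(Y) = -20 - 10*Y (S(Y) = 2*((2 + Y)*(-5)) = 2*(-10 - 5*Y) = -20 - 10*Y)
q(f, r) = (-149 + f)/(-20 - 9*r) (q(f, r) = (f - 149)/(r + (-20 - 10*r)) = (-149 + f)/(-20 - 9*r))
F = -7095 (F = -82*86 - 43 = -7052 - 43 = -7095)
N = 976457/40 (N = 5 - (-24407 - (149 - 1*(-150))/(20 + 9*(-60))) = 5 - (-24407 - (149 + 150)/(20 - 540)) = 5 - (-24407 - 299/(-520)) = 5 - (-24407 - (-1)*299/520) = 5 - (-24407 - 1*(-23/40)) = 5 - (-24407 + 23/40) = 5 - 1*(-976257/40) = 5 + 976257/40 = 976457/40 ≈ 24411.)
N - F = 976457/40 - 1*(-7095) = 976457/40 + 7095 = 1260257/40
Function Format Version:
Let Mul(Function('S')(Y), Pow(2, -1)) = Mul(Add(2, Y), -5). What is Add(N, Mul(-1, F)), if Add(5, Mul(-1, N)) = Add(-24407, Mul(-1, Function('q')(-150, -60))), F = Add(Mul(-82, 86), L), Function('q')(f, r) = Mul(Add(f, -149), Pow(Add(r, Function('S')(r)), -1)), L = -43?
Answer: Rational(1260257, 40) ≈ 31506.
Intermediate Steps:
Function('S')(Y) = Add(-20, Mul(-10, Y)) (Function('S')(Y) = Mul(2, Mul(Add(2, Y), -5)) = Mul(2, Add(-10, Mul(-5, Y))) = Add(-20, Mul(-10, Y)))
Function('q')(f, r) = Mul(Pow(Add(-20, Mul(-9, r)), -1), Add(-149, f)) (Function('q')(f, r) = Mul(Add(f, -149), Pow(Add(r, Add(-20, Mul(-10, r))), -1)) = Mul(Add(-149, f), Pow(Add(-20, Mul(-9, r)), -1)) = Mul(Pow(Add(-20, Mul(-9, r)), -1), Add(-149, f)))
F = -7095 (F = Add(Mul(-82, 86), -43) = Add(-7052, -43) = -7095)
N = Rational(976457, 40) (N = Add(5, Mul(-1, Add(-24407, Mul(-1, Mul(Pow(Add(20, Mul(9, -60)), -1), Add(149, Mul(-1, -150))))))) = Add(5, Mul(-1, Add(-24407, Mul(-1, Mul(Pow(Add(20, -540), -1), Add(149, 150)))))) = Add(5, Mul(-1, Add(-24407, Mul(-1, Mul(Pow(-520, -1), 299))))) = Add(5, Mul(-1, Add(-24407, Mul(-1, Mul(Rational(-1, 520), 299))))) = Add(5, Mul(-1, Add(-24407, Mul(-1, Rational(-23, 40))))) = Add(5, Mul(-1, Add(-24407, Rational(23, 40)))) = Add(5, Mul(-1, Rational(-976257, 40))) = Add(5, Rational(976257, 40)) = Rational(976457, 40) ≈ 24411.)
Add(N, Mul(-1, F)) = Add(Rational(976457, 40), Mul(-1, -7095)) = Add(Rational(976457, 40), 7095) = Rational(1260257, 40)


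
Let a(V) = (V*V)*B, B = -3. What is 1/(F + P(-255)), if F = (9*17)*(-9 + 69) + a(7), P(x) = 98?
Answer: 1/9131 ≈ 0.00010952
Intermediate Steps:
a(V) = -3*V**2 (a(V) = (V*V)*(-3) = V**2*(-3) = -3*V**2)
F = 9033 (F = (9*17)*(-9 + 69) - 3*7**2 = 153*60 - 3*49 = 9180 - 147 = 9033)
1/(F + P(-255)) = 1/(9033 + 98) = 1/9131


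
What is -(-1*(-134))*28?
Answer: -3752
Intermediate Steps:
-(-1*(-134))*28 = -134*28 = -1*3752 = -3752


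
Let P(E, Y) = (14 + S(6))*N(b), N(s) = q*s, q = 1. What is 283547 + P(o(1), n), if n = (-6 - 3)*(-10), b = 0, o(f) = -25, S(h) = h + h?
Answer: 283547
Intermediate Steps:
S(h) = 2*h
N(s) = s (N(s) = 1*s = s)
n = 90 (n = -9*(-10) = 90)
P(E, Y) = 0 (P(E, Y) = (14 + 2*6)*0 = (14 + 12)*0 = 26*0 = 0)
283547 + P(o(1), n) = 283547 + 0 = 283547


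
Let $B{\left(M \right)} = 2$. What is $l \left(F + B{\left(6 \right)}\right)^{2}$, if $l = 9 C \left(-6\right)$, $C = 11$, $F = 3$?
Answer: $-14850$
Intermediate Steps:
$l = -594$ ($l = 9 \cdot 11 \left(-6\right) = 99 \left(-6\right) = -594$)
$l \left(F + B{\left(6 \right)}\right)^{2} = - 594 \left(3 + 2\right)^{2} = - 594 \cdot 5^{2} = \left(-594\right) 25 = -14850$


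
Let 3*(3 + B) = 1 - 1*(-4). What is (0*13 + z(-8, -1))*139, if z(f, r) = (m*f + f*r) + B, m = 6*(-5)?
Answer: 102860/3 ≈ 34287.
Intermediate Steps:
B = -4/3 (B = -3 + (1 - 1*(-4))/3 = -3 + (1 + 4)/3 = -3 + (⅓)*5 = -3 + 5/3 = -4/3 ≈ -1.3333)
m = -30
z(f, r) = -4/3 - 30*f + f*r (z(f, r) = (-30*f + f*r) - 4/3 = -4/3 - 30*f + f*r)
(0*13 + z(-8, -1))*139 = (0*13 + (-4/3 - 30*(-8) - 8*(-1)))*139 = (0 + (-4/3 + 240 + 8))*139 = (0 + 740/3)*139 = (740/3)*139 = 102860/3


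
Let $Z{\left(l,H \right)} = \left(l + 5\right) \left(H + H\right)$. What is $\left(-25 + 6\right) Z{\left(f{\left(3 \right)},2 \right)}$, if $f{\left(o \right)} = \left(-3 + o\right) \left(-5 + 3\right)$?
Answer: $-380$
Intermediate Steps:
$f{\left(o \right)} = 6 - 2 o$ ($f{\left(o \right)} = \left(-3 + o\right) \left(-2\right) = 6 - 2 o$)
$Z{\left(l,H \right)} = 2 H \left(5 + l\right)$ ($Z{\left(l,H \right)} = \left(5 + l\right) 2 H = 2 H \left(5 + l\right)$)
$\left(-25 + 6\right) Z{\left(f{\left(3 \right)},2 \right)} = \left(-25 + 6\right) 2 \cdot 2 \left(5 + \left(6 - 6\right)\right) = - 19 \cdot 2 \cdot 2 \left(5 + \left(6 - 6\right)\right) = - 19 \cdot 2 \cdot 2 \left(5 + 0\right) = - 19 \cdot 2 \cdot 2 \cdot 5 = \left(-19\right) 20 = -380$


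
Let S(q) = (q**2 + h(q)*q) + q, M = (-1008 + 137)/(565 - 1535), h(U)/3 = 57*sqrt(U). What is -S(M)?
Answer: -1603511/940900 - 148941*sqrt(844870)/940900 ≈ -147.21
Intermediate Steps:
h(U) = 171*sqrt(U) (h(U) = 3*(57*sqrt(U)) = 171*sqrt(U))
M = 871/970 (M = -871/(-970) = -871*(-1/970) = 871/970 ≈ 0.89794)
S(q) = q + q**2 + 171*q**(3/2) (S(q) = (q**2 + (171*sqrt(q))*q) + q = (q**2 + 171*q**(3/2)) + q = q + q**2 + 171*q**(3/2))
-S(M) = -871*(1 + 871/970 + 171*sqrt(871/970))/970 = -871*(1 + 871/970 + 171*(sqrt(844870)/970))/970 = -871*(1 + 871/970 + 171*sqrt(844870)/970)/970 = -871*(1841/970 + 171*sqrt(844870)/970)/970 = -(1603511/940900 + 148941*sqrt(844870)/940900) = -1603511/940900 - 148941*sqrt(844870)/940900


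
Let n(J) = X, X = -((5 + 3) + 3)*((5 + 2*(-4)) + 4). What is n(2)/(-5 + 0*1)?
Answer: 11/5 ≈ 2.2000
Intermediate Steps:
X = -11 (X = -(8 + 3)*((5 - 8) + 4) = -11*(-3 + 4) = -11 ≈ -11.000)
n(J) = -11
n(2)/(-5 + 0*1) = -11/(-5 + 0*1) = -11/(-5 + 0) = -11/(-5) = -⅕*(-11) = 11/5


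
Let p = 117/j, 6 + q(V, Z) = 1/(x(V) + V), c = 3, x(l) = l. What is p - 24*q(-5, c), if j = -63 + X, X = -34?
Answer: 70419/485 ≈ 145.19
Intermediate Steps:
j = -97 (j = -63 - 34 = -97)
q(V, Z) = -6 + 1/(2*V) (q(V, Z) = -6 + 1/(V + V) = -6 + 1/(2*V))
p = -117/97 (p = 117/(-97) = 117*(-1/97) = -117/97 ≈ -1.2062)
p - 24*q(-5, c) = -117/97 - 24*(-6 + (½)/(-5)) = -117/97 - 24*(-6 + (½)*(-⅕)) = -117/97 - 24*(-6 - ⅒) = -117/97 - 24*(-61/10) = -117/97 + 732/5 = 70419/485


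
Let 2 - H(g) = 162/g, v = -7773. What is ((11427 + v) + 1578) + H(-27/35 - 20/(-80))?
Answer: 404762/73 ≈ 5544.7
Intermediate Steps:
H(g) = 2 - 162/g
((11427 + v) + 1578) + H(-27/35 - 20/(-80)) = ((11427 - 7773) + 1578) + (2 - 162/(-27/35 - 20/(-80))) = (3654 + 1578) + (2 - 162/(-27*1/35 - 20*(-1/80))) = 5232 + (2 - 162/(-27/35 + 1/4)) = 5232 + (2 - 162/(-73/140)) = 5232 + (2 - 162*(-140/73)) = 5232 + (2 + 22680/73) = 5232 + 22826/73 = 404762/73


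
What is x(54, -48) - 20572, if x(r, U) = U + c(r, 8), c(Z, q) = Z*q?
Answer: -20188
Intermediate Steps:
x(r, U) = U + 8*r (x(r, U) = U + r*8 = U + 8*r)
x(54, -48) - 20572 = (-48 + 8*54) - 20572 = (-48 + 432) - 20572 = 384 - 20572 = -20188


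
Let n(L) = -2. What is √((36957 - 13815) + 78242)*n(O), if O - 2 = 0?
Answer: -4*√25346 ≈ -636.82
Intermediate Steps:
O = 2 (O = 2 + 0 = 2)
√((36957 - 13815) + 78242)*n(O) = √((36957 - 13815) + 78242)*(-2) = √(23142 + 78242)*(-2) = √101384*(-2) = (2*√25346)*(-2) = -4*√25346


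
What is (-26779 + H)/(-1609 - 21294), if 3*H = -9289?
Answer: 89626/68709 ≈ 1.3044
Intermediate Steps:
H = -9289/3 (H = (⅓)*(-9289) = -9289/3 ≈ -3096.3)
(-26779 + H)/(-1609 - 21294) = (-26779 - 9289/3)/(-1609 - 21294) = -89626/3/(-22903) = -89626/3*(-1/22903) = 89626/68709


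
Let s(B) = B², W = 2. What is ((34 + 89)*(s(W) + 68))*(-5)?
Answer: -44280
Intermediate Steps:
((34 + 89)*(s(W) + 68))*(-5) = ((34 + 89)*(2² + 68))*(-5) = (123*(4 + 68))*(-5) = (123*72)*(-5) = 8856*(-5) = -44280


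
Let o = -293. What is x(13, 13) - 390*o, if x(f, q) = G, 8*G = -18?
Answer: 457071/4 ≈ 1.1427e+5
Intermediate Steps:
G = -9/4 (G = (⅛)*(-18) = -9/4 ≈ -2.2500)
x(f, q) = -9/4
x(13, 13) - 390*o = -9/4 - 390*(-293) = -9/4 + 114270 = 457071/4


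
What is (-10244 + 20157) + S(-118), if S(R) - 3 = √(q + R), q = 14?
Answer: 9916 + 2*I*√26 ≈ 9916.0 + 10.198*I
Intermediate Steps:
S(R) = 3 + √(14 + R)
(-10244 + 20157) + S(-118) = (-10244 + 20157) + (3 + √(14 - 118)) = 9913 + (3 + √(-104)) = 9913 + (3 + 2*I*√26) = 9916 + 2*I*√26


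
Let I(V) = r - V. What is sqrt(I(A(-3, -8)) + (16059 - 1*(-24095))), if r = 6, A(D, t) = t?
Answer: 2*sqrt(10042) ≈ 200.42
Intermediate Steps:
I(V) = 6 - V
sqrt(I(A(-3, -8)) + (16059 - 1*(-24095))) = sqrt((6 - 1*(-8)) + (16059 - 1*(-24095))) = sqrt((6 + 8) + (16059 + 24095)) = sqrt(14 + 40154) = sqrt(40168) = 2*sqrt(10042)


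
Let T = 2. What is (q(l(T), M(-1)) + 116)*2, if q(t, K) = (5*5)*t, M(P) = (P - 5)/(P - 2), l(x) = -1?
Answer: 182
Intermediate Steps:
M(P) = (-5 + P)/(-2 + P)
q(t, K) = 25*t
(q(l(T), M(-1)) + 116)*2 = (25*(-1) + 116)*2 = (-25 + 116)*2 = 91*2 = 182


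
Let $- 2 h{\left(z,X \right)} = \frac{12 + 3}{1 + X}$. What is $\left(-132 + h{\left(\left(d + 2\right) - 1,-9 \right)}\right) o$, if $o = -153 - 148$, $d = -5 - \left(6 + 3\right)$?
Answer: $\frac{631197}{16} \approx 39450.0$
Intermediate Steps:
$d = -14$ ($d = -5 - 9 = -14$)
$h{\left(z,X \right)} = - \frac{15}{2 \left(1 + X\right)}$ ($h{\left(z,X \right)} = - \frac{\left(12 + 3\right) \frac{1}{1 + X}}{2} = - \frac{15 \frac{1}{1 + X}}{2} = - \frac{15}{2 \left(1 + X\right)}$)
$o = -301$
$\left(-132 + h{\left(\left(d + 2\right) - 1,-9 \right)}\right) o = \left(-132 - \frac{15}{2 + 2 \left(-9\right)}\right) \left(-301\right) = \left(-132 - \frac{15}{2 - 18}\right) \left(-301\right) = \left(-132 - \frac{15}{-16}\right) \left(-301\right) = \left(-132 - - \frac{15}{16}\right) \left(-301\right) = \left(-132 + \frac{15}{16}\right) \left(-301\right) = \left(- \frac{2097}{16}\right) \left(-301\right) = \frac{631197}{16}$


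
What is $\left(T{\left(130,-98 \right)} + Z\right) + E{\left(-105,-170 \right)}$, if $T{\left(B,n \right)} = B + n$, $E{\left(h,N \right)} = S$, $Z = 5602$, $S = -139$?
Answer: $5495$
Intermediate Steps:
$E{\left(h,N \right)} = -139$
$\left(T{\left(130,-98 \right)} + Z\right) + E{\left(-105,-170 \right)} = \left(\left(130 - 98\right) + 5602\right) - 139 = \left(32 + 5602\right) - 139 = 5634 - 139 = 5495$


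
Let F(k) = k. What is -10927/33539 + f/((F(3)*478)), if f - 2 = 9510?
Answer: 151676825/24047463 ≈ 6.3074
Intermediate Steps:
f = 9512 (f = 2 + 9510 = 9512)
-10927/33539 + f/((F(3)*478)) = -10927/33539 + 9512/((3*478)) = -10927*1/33539 + 9512/1434 = -10927/33539 + 9512*(1/1434) = -10927/33539 + 4756/717 = 151676825/24047463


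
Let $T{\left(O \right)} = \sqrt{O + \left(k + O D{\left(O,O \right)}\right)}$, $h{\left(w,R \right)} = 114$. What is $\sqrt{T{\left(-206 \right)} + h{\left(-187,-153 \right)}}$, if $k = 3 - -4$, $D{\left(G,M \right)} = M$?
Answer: $\sqrt{114 + 57 \sqrt{13}} \approx 17.875$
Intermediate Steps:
$k = 7$ ($k = 3 + 4 = 7$)
$T{\left(O \right)} = \sqrt{7 + O + O^{2}}$ ($T{\left(O \right)} = \sqrt{O + \left(7 + O O\right)} = \sqrt{O + \left(7 + O^{2}\right)} = \sqrt{7 + O + O^{2}}$)
$\sqrt{T{\left(-206 \right)} + h{\left(-187,-153 \right)}} = \sqrt{\sqrt{7 - 206 + \left(-206\right)^{2}} + 114} = \sqrt{\sqrt{7 - 206 + 42436} + 114} = \sqrt{\sqrt{42237} + 114} = \sqrt{57 \sqrt{13} + 114} = \sqrt{114 + 57 \sqrt{13}}$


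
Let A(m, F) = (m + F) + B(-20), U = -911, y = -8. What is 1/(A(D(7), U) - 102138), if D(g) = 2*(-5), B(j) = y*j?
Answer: -1/102899 ≈ -9.7183e-6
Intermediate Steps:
B(j) = -8*j
D(g) = -10
A(m, F) = 160 + F + m (A(m, F) = (m + F) - 8*(-20) = (F + m) + 160 = 160 + F + m)
1/(A(D(7), U) - 102138) = 1/((160 - 911 - 10) - 102138) = 1/(-761 - 102138) = 1/(-102899) = -1/102899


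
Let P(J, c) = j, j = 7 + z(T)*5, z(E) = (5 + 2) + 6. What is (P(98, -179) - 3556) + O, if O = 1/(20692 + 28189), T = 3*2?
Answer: -170301403/48881 ≈ -3484.0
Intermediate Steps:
T = 6
z(E) = 13 (z(E) = 7 + 6 = 13)
j = 72 (j = 7 + 13*5 = 7 + 65 = 72)
P(J, c) = 72
O = 1/48881 ≈ 2.0458e-5
(P(98, -179) - 3556) + O = (72 - 3556) + 1/48881 = -3484 + 1/48881 = -170301403/48881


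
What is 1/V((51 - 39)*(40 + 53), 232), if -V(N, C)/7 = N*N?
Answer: -1/8718192 ≈ -1.1470e-7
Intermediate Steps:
V(N, C) = -7*N**2 (V(N, C) = -7*N*N = -7*N**2)
1/V((51 - 39)*(40 + 53), 232) = 1/(-7*(40 + 53)**2*(51 - 39)**2) = 1/(-7*(12*93)**2) = 1/(-7*1116**2) = 1/(-7*1245456) = 1/(-8718192) = -1/8718192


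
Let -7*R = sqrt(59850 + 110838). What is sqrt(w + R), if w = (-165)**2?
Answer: sqrt(1334025 - 56*sqrt(2667))/7 ≈ 164.82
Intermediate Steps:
w = 27225
R = -8*sqrt(2667)/7 (R = -sqrt(59850 + 110838)/7 = -8*sqrt(2667)/7 ≈ -59.021)
sqrt(w + R) = sqrt(27225 - 8*sqrt(2667)/7)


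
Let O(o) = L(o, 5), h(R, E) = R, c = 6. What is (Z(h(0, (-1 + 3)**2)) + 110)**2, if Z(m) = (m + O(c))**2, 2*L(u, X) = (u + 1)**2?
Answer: 8071281/16 ≈ 5.0446e+5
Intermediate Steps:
L(u, X) = (1 + u)**2/2 (L(u, X) = (u + 1)**2/2 = (1 + u)**2/2)
O(o) = (1 + o)**2/2
Z(m) = (49/2 + m)**2 (Z(m) = (m + (1 + 6)**2/2)**2 = (m + (1/2)*7**2)**2 = (m + (1/2)*49)**2 = (m + 49/2)**2 = (49/2 + m)**2)
(Z(h(0, (-1 + 3)**2)) + 110)**2 = ((49 + 2*0)**2/4 + 110)**2 = ((49 + 0)**2/4 + 110)**2 = ((1/4)*49**2 + 110)**2 = ((1/4)*2401 + 110)**2 = (2401/4 + 110)**2 = (2841/4)**2 = 8071281/16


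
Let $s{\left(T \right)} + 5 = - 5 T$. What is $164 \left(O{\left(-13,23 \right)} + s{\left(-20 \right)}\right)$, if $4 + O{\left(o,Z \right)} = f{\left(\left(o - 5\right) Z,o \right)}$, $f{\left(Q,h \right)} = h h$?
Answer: $42640$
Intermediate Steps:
$f{\left(Q,h \right)} = h^{2}$
$s{\left(T \right)} = -5 - 5 T$
$O{\left(o,Z \right)} = -4 + o^{2}$
$164 \left(O{\left(-13,23 \right)} + s{\left(-20 \right)}\right) = 164 \left(\left(-4 + \left(-13\right)^{2}\right) - -95\right) = 164 \left(\left(-4 + 169\right) + \left(-5 + 100\right)\right) = 164 \left(165 + 95\right) = 164 \cdot 260 = 42640$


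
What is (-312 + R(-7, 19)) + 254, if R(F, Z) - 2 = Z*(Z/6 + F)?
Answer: -773/6 ≈ -128.83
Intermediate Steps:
R(F, Z) = 2 + Z*(F + Z/6) (R(F, Z) = 2 + Z*(Z/6 + F) = 2 + Z*(F + Z/6))
(-312 + R(-7, 19)) + 254 = (-312 + (2 + (1/6)*19**2 - 7*19)) + 254 = (-312 + (2 + (1/6)*361 - 133)) + 254 = (-312 + (2 + 361/6 - 133)) + 254 = (-312 - 425/6) + 254 = -2297/6 + 254 = -773/6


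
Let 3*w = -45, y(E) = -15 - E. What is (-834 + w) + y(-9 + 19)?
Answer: -874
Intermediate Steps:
w = -15 (w = (⅓)*(-45) = -15)
(-834 + w) + y(-9 + 19) = (-834 - 15) + (-15 - (-9 + 19)) = -849 + (-15 - 1*10) = -849 + (-15 - 10) = -849 - 25 = -874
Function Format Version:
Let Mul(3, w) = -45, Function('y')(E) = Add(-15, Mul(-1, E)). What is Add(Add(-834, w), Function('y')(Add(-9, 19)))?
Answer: -874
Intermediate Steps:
w = -15 (w = Mul(Rational(1, 3), -45) = -15)
Add(Add(-834, w), Function('y')(Add(-9, 19))) = Add(Add(-834, -15), Add(-15, Mul(-1, Add(-9, 19)))) = Add(-849, Add(-15, Mul(-1, 10))) = Add(-849, Add(-15, -10)) = Add(-849, -25) = -874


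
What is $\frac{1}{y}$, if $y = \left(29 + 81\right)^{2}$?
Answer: $\frac{1}{12100} \approx 8.2645 \cdot 10^{-5}$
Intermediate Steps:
$y = 12100$ ($y = 110^{2} = 12100$)
$\frac{1}{y} = \frac{1}{12100}$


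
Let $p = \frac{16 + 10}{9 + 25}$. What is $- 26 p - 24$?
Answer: $- \frac{746}{17} \approx -43.882$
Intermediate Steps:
$p = \frac{13}{17}$ ($p = \frac{26}{34} = 26 \cdot \frac{1}{34} = \frac{13}{17} \approx 0.76471$)
$- 26 p - 24 = \left(-26\right) \frac{13}{17} - 24 = - \frac{338}{17} - 24 = - \frac{746}{17}$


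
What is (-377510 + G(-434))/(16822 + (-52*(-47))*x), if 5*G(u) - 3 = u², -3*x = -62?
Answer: -392121/77690 ≈ -5.0472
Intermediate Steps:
x = 62/3 (x = -⅓*(-62) = 62/3 ≈ 20.667)
G(u) = ⅗ + u²/5
(-377510 + G(-434))/(16822 + (-52*(-47))*x) = (-377510 + (⅗ + (⅕)*(-434)²))/(16822 - 52*(-47)*(62/3)) = (-377510 + (⅗ + (⅕)*188356))/(16822 + 2444*(62/3)) = (-377510 + (⅗ + 188356/5))/(16822 + 151528/3) = (-377510 + 188359/5)/(201994/3) = -1699191/5*3/201994 = -392121/77690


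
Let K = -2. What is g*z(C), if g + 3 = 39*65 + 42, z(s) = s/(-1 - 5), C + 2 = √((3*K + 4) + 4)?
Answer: 858 - 429*√2 ≈ 251.30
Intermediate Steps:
C = -2 + √2 (C = -2 + √((3*(-2) + 4) + 4) = -2 + √((-6 + 4) + 4) = -2 + √(-2 + 4) = -2 + √2 ≈ -0.58579)
z(s) = -s/6 (z(s) = s/(-6) = s*(-⅙) = -s/6)
g = 2574 (g = -3 + (39*65 + 42) = -3 + (2535 + 42) = -3 + 2577 = 2574)
g*z(C) = 2574*(-(-2 + √2)/6) = 2574*(⅓ - √2/6) = 858 - 429*√2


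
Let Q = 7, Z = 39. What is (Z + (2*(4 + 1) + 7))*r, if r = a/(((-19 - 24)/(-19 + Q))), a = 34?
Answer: 22848/43 ≈ 531.35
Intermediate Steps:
r = 408/43 (r = 34/(((-19 - 24)/(-19 + 7))) = 34/((-43/(-12))) = 34/((-43*(-1/12))) = 34/(43/12) = 34*(12/43) = 408/43 ≈ 9.4884)
(Z + (2*(4 + 1) + 7))*r = (39 + (2*(4 + 1) + 7))*(408/43) = (39 + (2*5 + 7))*(408/43) = (39 + (10 + 7))*(408/43) = (39 + 17)*(408/43) = 56*(408/43) = 22848/43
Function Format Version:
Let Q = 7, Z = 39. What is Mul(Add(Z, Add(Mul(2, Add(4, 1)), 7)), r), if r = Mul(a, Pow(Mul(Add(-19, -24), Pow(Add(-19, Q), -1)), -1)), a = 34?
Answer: Rational(22848, 43) ≈ 531.35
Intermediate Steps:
r = Rational(408, 43) (r = Mul(34, Pow(Mul(Add(-19, -24), Pow(Add(-19, 7), -1)), -1)) = Mul(34, Pow(Mul(-43, Pow(-12, -1)), -1)) = Mul(34, Pow(Mul(-43, Rational(-1, 12)), -1)) = Mul(34, Pow(Rational(43, 12), -1)) = Mul(34, Rational(12, 43)) = Rational(408, 43) ≈ 9.4884)
Mul(Add(Z, Add(Mul(2, Add(4, 1)), 7)), r) = Mul(Add(39, Add(Mul(2, Add(4, 1)), 7)), Rational(408, 43)) = Mul(Add(39, Add(Mul(2, 5), 7)), Rational(408, 43)) = Mul(Add(39, Add(10, 7)), Rational(408, 43)) = Mul(Add(39, 17), Rational(408, 43)) = Mul(56, Rational(408, 43)) = Rational(22848, 43)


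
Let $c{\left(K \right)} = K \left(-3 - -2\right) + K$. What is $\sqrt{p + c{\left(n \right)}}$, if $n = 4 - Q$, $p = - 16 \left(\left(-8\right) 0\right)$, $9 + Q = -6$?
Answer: $0$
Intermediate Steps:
$Q = -15$ ($Q = -9 - 6 = -15$)
$p = 0$ ($p = \left(-16\right) 0 = 0$)
$n = 19$ ($n = 4 - -15 = 4 + 15 = 19$)
$c{\left(K \right)} = 0$ ($c{\left(K \right)} = K \left(-3 + 2\right) + K = K \left(-1\right) + K = - K + K = 0$)
$\sqrt{p + c{\left(n \right)}} = \sqrt{0 + 0} = \sqrt{0} = 0$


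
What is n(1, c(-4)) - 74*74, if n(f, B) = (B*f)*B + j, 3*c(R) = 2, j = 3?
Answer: -49253/9 ≈ -5472.6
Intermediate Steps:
c(R) = ⅔ (c(R) = (⅓)*2 = ⅔)
n(f, B) = 3 + f*B² (n(f, B) = (B*f)*B + 3 = f*B² + 3 = 3 + f*B²)
n(1, c(-4)) - 74*74 = (3 + 1*(⅔)²) - 74*74 = (3 + 1*(4/9)) - 5476 = (3 + 4/9) - 5476 = 31/9 - 5476 = -49253/9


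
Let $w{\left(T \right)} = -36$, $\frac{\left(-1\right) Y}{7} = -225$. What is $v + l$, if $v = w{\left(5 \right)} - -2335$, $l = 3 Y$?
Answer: $7024$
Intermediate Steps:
$Y = 1575$ ($Y = \left(-7\right) \left(-225\right) = 1575$)
$l = 4725$ ($l = 3 \cdot 1575 = 4725$)
$v = 2299$ ($v = -36 - -2335 = -36 + 2335 = 2299$)
$v + l = 2299 + 4725 = 7024$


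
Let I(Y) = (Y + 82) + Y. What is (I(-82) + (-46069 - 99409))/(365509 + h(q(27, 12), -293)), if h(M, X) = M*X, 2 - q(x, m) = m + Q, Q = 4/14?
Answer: -1018920/2579659 ≈ -0.39498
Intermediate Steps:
Q = 2/7 (Q = 4*(1/14) = 2/7 ≈ 0.28571)
q(x, m) = 12/7 - m (q(x, m) = 2 - (m + 2/7) = 2 - (2/7 + m) = 2 + (-2/7 - m) = 12/7 - m)
I(Y) = 82 + 2*Y (I(Y) = (82 + Y) + Y = 82 + 2*Y)
(I(-82) + (-46069 - 99409))/(365509 + h(q(27, 12), -293)) = ((82 + 2*(-82)) + (-46069 - 99409))/(365509 + (12/7 - 1*12)*(-293)) = ((82 - 164) - 145478)/(365509 + (12/7 - 12)*(-293)) = (-82 - 145478)/(365509 - 72/7*(-293)) = -145560/(365509 + 21096/7) = -145560/2579659/7 = -145560*7/2579659 = -1018920/2579659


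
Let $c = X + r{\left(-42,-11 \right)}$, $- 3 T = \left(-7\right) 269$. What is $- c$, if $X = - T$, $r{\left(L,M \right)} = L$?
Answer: $\frac{2009}{3} \approx 669.67$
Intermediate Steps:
$T = \frac{1883}{3}$ ($T = - \frac{\left(-7\right) 269}{3} = \left(- \frac{1}{3}\right) \left(-1883\right) = \frac{1883}{3} \approx 627.67$)
$X = - \frac{1883}{3}$ ($X = \left(-1\right) \frac{1883}{3} = - \frac{1883}{3} \approx -627.67$)
$c = - \frac{2009}{3}$ ($c = - \frac{1883}{3} - 42 = - \frac{2009}{3} \approx -669.67$)
$- c = \left(-1\right) \left(- \frac{2009}{3}\right) = \frac{2009}{3}$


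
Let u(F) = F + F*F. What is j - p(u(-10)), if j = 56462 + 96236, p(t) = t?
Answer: 152608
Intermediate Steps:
u(F) = F + F²
j = 152698
j - p(u(-10)) = 152698 - (-10)*(1 - 10) = 152698 - (-10)*(-9) = 152698 - 1*90 = 152698 - 90 = 152608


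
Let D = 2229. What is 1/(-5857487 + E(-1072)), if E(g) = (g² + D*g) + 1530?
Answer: -1/7096261 ≈ -1.4092e-7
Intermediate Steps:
E(g) = 1530 + g² + 2229*g (E(g) = (g² + 2229*g) + 1530 = 1530 + g² + 2229*g)
1/(-5857487 + E(-1072)) = 1/(-5857487 + (1530 + (-1072)² + 2229*(-1072))) = 1/(-5857487 + (1530 + 1149184 - 2389488)) = 1/(-5857487 - 1238774) = 1/(-7096261) = -1/7096261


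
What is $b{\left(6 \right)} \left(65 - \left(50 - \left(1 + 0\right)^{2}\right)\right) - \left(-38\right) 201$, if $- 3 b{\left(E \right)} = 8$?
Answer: $\frac{22786}{3} \approx 7595.3$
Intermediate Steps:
$b{\left(E \right)} = - \frac{8}{3}$ ($b{\left(E \right)} = \left(- \frac{1}{3}\right) 8 = - \frac{8}{3}$)
$b{\left(6 \right)} \left(65 - \left(50 - \left(1 + 0\right)^{2}\right)\right) - \left(-38\right) 201 = - \frac{8 \left(65 - \left(50 - \left(1 + 0\right)^{2}\right)\right)}{3} - \left(-38\right) 201 = - \frac{8 \left(65 - \left(50 - 1\right)\right)}{3} - -7638 = - \frac{8 \left(65 + \left(\left(1 - 14\right) - 36\right)\right)}{3} + 7638 = - \frac{8 \left(65 - 49\right)}{3} + 7638 = \left(- \frac{8}{3}\right) 16 + 7638 = - \frac{128}{3} + 7638 = \frac{22786}{3}$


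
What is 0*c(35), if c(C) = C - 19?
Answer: 0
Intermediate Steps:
c(C) = -19 + C
0*c(35) = 0*(-19 + 35) = 0*16 = 0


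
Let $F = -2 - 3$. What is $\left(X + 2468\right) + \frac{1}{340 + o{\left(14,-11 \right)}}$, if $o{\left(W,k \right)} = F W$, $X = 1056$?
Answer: $\frac{951481}{270} \approx 3524.0$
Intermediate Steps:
$F = -5$ ($F = -2 - 3 = -5$)
$o{\left(W,k \right)} = - 5 W$
$\left(X + 2468\right) + \frac{1}{340 + o{\left(14,-11 \right)}} = \left(1056 + 2468\right) + \frac{1}{340 - 70} = 3524 + \frac{1}{340 - 70} = 3524 + \frac{1}{270} = \frac{951481}{270}$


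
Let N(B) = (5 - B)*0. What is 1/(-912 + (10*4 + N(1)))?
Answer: -1/872 ≈ -0.0011468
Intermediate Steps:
N(B) = 0
1/(-912 + (10*4 + N(1))) = 1/(-912 + (10*4 + 0)) = 1/(-912 + (40 + 0)) = 1/(-912 + 40) = 1/(-872) = -1/872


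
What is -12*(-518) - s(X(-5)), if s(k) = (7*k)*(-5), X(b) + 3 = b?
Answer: 5936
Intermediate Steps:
X(b) = -3 + b
s(k) = -35*k
-12*(-518) - s(X(-5)) = -12*(-518) - (-35)*(-3 - 5) = 6216 - (-35)*(-8) = 6216 - 1*280 = 6216 - 280 = 5936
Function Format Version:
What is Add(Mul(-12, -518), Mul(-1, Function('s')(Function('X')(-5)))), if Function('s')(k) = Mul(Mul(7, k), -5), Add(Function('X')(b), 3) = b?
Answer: 5936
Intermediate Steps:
Function('X')(b) = Add(-3, b)
Function('s')(k) = Mul(-35, k)
Add(Mul(-12, -518), Mul(-1, Function('s')(Function('X')(-5)))) = Add(Mul(-12, -518), Mul(-1, Mul(-35, Add(-3, -5)))) = Add(6216, Mul(-1, Mul(-35, -8))) = Add(6216, Mul(-1, 280)) = Add(6216, -280) = 5936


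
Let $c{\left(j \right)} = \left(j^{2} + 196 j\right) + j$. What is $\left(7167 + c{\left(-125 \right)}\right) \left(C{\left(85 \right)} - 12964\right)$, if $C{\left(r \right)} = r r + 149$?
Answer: $10246470$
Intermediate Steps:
$c{\left(j \right)} = j^{2} + 197 j$
$C{\left(r \right)} = 149 + r^{2}$ ($C{\left(r \right)} = r^{2} + 149 = 149 + r^{2}$)
$\left(7167 + c{\left(-125 \right)}\right) \left(C{\left(85 \right)} - 12964\right) = \left(7167 - 125 \left(197 - 125\right)\right) \left(\left(149 + 85^{2}\right) - 12964\right) = \left(7167 - 9000\right) \left(\left(149 + 7225\right) - 12964\right) = \left(7167 - 9000\right) \left(7374 - 12964\right) = \left(-1833\right) \left(-5590\right) = 10246470$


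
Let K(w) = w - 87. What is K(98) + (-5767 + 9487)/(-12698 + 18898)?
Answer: 58/5 ≈ 11.600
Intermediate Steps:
K(w) = -87 + w
K(98) + (-5767 + 9487)/(-12698 + 18898) = (-87 + 98) + (-5767 + 9487)/(-12698 + 18898) = 11 + 3720/6200 = 11 + 3720*(1/6200) = 11 + ⅗ = 58/5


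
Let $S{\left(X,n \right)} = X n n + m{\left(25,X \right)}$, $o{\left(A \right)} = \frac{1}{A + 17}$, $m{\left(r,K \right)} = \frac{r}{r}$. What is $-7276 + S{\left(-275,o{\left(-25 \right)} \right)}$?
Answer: $- \frac{465875}{64} \approx -7279.3$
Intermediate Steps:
$m{\left(r,K \right)} = 1$
$o{\left(A \right)} = \frac{1}{17 + A}$
$S{\left(X,n \right)} = 1 + X n^{2}$ ($S{\left(X,n \right)} = X n n + 1 = X n^{2} + 1 = 1 + X n^{2}$)
$-7276 + S{\left(-275,o{\left(-25 \right)} \right)} = -7276 + \left(1 - 275 \left(\frac{1}{17 - 25}\right)^{2}\right) = -7276 + \left(1 - 275 \left(\frac{1}{-8}\right)^{2}\right) = -7276 + \left(1 - 275 \left(- \frac{1}{8}\right)^{2}\right) = -7276 + \left(1 - \frac{275}{64}\right) = -7276 - \frac{211}{64} = - \frac{465875}{64}$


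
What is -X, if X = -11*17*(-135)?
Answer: -25245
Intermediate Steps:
X = 25245 (X = -187*(-135) = 25245)
-X = -1*25245 = -25245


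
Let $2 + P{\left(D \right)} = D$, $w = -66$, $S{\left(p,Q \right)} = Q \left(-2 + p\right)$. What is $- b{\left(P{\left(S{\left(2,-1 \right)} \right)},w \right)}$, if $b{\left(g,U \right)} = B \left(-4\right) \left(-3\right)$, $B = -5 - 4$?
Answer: $108$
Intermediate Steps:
$B = -9$
$P{\left(D \right)} = -2 + D$
$b{\left(g,U \right)} = -108$ ($b{\left(g,U \right)} = \left(-9\right) \left(-4\right) \left(-3\right) = 36 \left(-3\right) = -108$)
$- b{\left(P{\left(S{\left(2,-1 \right)} \right)},w \right)} = \left(-1\right) \left(-108\right) = 108$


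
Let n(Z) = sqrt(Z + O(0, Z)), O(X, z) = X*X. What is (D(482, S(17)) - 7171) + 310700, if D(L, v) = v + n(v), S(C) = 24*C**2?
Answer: 310465 + 34*sqrt(6) ≈ 3.1055e+5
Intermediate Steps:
O(X, z) = X**2
n(Z) = sqrt(Z) (n(Z) = sqrt(Z + 0**2) = sqrt(Z + 0) = sqrt(Z))
D(L, v) = v + sqrt(v)
(D(482, S(17)) - 7171) + 310700 = ((24*17**2 + sqrt(24*17**2)) - 7171) + 310700 = ((24*289 + sqrt(24*289)) - 7171) + 310700 = ((6936 + sqrt(6936)) - 7171) + 310700 = ((6936 + 34*sqrt(6)) - 7171) + 310700 = (-235 + 34*sqrt(6)) + 310700 = 310465 + 34*sqrt(6)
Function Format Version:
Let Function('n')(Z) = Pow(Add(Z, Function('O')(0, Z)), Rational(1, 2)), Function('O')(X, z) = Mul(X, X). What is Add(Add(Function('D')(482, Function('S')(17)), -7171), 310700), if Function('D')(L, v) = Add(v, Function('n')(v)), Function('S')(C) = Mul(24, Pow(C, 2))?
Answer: Add(310465, Mul(34, Pow(6, Rational(1, 2)))) ≈ 3.1055e+5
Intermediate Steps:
Function('O')(X, z) = Pow(X, 2)
Function('n')(Z) = Pow(Z, Rational(1, 2)) (Function('n')(Z) = Pow(Add(Z, Pow(0, 2)), Rational(1, 2)) = Pow(Add(Z, 0), Rational(1, 2)) = Pow(Z, Rational(1, 2)))
Function('D')(L, v) = Add(v, Pow(v, Rational(1, 2)))
Add(Add(Function('D')(482, Function('S')(17)), -7171), 310700) = Add(Add(Add(Mul(24, Pow(17, 2)), Pow(Mul(24, Pow(17, 2)), Rational(1, 2))), -7171), 310700) = Add(Add(Add(Mul(24, 289), Pow(Mul(24, 289), Rational(1, 2))), -7171), 310700) = Add(Add(Add(6936, Pow(6936, Rational(1, 2))), -7171), 310700) = Add(Add(Add(6936, Mul(34, Pow(6, Rational(1, 2)))), -7171), 310700) = Add(Add(-235, Mul(34, Pow(6, Rational(1, 2)))), 310700) = Add(310465, Mul(34, Pow(6, Rational(1, 2))))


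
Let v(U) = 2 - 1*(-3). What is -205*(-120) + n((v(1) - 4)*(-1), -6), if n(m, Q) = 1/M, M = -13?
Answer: 319799/13 ≈ 24600.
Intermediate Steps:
v(U) = 5 (v(U) = 2 + 3 = 5)
n(m, Q) = -1/13 (n(m, Q) = 1/(-13) = -1/13)
-205*(-120) + n((v(1) - 4)*(-1), -6) = -205*(-120) - 1/13 = 24600 - 1/13 = 319799/13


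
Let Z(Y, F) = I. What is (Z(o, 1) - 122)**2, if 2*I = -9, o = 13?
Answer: 64009/4 ≈ 16002.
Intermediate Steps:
I = -9/2 (I = (1/2)*(-9) = -9/2 ≈ -4.5000)
Z(Y, F) = -9/2
(Z(o, 1) - 122)**2 = (-9/2 - 122)**2 = (-253/2)**2 = 64009/4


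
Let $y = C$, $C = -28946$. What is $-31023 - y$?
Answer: $-2077$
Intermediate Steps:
$y = -28946$
$-31023 - y = -31023 - -28946 = -31023 + 28946 = -2077$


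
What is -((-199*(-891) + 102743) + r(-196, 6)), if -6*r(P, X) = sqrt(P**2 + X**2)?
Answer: -280052 + sqrt(9613)/3 ≈ -2.8002e+5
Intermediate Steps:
r(P, X) = -sqrt(P**2 + X**2)/6
-((-199*(-891) + 102743) + r(-196, 6)) = -((-199*(-891) + 102743) - sqrt((-196)**2 + 6**2)/6) = -((177309 + 102743) - sqrt(38416 + 36)/6) = -(280052 - sqrt(9613)/3) = -280052 + sqrt(9613)/3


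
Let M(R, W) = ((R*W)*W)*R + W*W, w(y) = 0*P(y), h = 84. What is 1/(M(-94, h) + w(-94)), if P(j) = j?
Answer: 1/62353872 ≈ 1.6037e-8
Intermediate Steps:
w(y) = 0 (w(y) = 0*y = 0)
M(R, W) = W² + R²*W² (M(R, W) = (R*W²)*R + W² = R²*W² + W² = W² + R²*W²)
1/(M(-94, h) + w(-94)) = 1/(84²*(1 + (-94)²) + 0) = 1/(7056*(1 + 8836) + 0) = 1/(7056*8837 + 0) = 1/(62353872 + 0) = 1/62353872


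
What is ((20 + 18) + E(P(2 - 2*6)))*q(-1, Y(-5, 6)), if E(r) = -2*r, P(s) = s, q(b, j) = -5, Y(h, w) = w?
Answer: -290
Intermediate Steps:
((20 + 18) + E(P(2 - 2*6)))*q(-1, Y(-5, 6)) = ((20 + 18) - 2*(2 - 2*6))*(-5) = (38 - 2*(2 - 12))*(-5) = (38 - 2*(-10))*(-5) = (38 + 20)*(-5) = 58*(-5) = -290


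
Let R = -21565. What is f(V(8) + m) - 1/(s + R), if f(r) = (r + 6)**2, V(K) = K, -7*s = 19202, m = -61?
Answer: 375876820/170157 ≈ 2209.0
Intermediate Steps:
s = -19202/7 (s = -1/7*19202 = -19202/7 ≈ -2743.1)
f(r) = (6 + r)**2
f(V(8) + m) - 1/(s + R) = (6 + (8 - 61))**2 - 1/(-19202/7 - 21565) = (6 - 53)**2 - 1/(-170157/7) = (-47)**2 - 1*(-7/170157) = 2209 + 7/170157 = 375876820/170157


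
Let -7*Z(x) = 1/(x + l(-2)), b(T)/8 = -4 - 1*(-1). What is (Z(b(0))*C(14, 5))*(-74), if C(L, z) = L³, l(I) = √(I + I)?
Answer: -174048/145 - 14504*I/145 ≈ -1200.3 - 100.03*I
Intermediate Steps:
l(I) = √2*√I (l(I) = √(2*I) = √2*√I)
b(T) = -24 (b(T) = 8*(-4 - 1*(-1)) = 8*(-4 + 1) = 8*(-3) = -24)
Z(x) = -1/(7*(x + 2*I)) (Z(x) = -1/(7*(x + √2*√(-2))) = -1/(7*(x + √2*(I*√2))) = -1/(7*(x + 2*I)))
(Z(b(0))*C(14, 5))*(-74) = (-1/(7*(-24) + 14*I)*14³)*(-74) = (-1/(-168 + 14*I)*2744)*(-74) = (-(-168 - 14*I)/28420*2744)*(-74) = -14*(-168 - 14*I)/145*(-74) = 1036*(-168 - 14*I)/145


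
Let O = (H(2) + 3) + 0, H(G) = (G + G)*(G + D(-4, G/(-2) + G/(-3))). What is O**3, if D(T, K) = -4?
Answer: -125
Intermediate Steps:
H(G) = 2*G*(-4 + G) (H(G) = (G + G)*(G - 4) = (2*G)*(-4 + G) = 2*G*(-4 + G))
O = -5 (O = (2*2*(-4 + 2) + 3) + 0 = (2*2*(-2) + 3) + 0 = (-8 + 3) + 0 = -5 + 0 = -5)
O**3 = (-5)**3 = -125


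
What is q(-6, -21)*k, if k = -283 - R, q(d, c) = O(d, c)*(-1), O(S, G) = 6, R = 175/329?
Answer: 79956/47 ≈ 1701.2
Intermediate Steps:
R = 25/47 (R = 175*(1/329) = 25/47 ≈ 0.53191)
q(d, c) = -6 (q(d, c) = 6*(-1) = -6)
k = -13326/47 (k = -283 - 1*25/47 = -283 - 25/47 = -13326/47 ≈ -283.53)
q(-6, -21)*k = -6*(-13326/47) = 79956/47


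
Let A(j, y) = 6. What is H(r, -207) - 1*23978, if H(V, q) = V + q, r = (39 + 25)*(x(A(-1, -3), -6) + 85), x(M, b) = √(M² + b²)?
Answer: -18745 + 384*√2 ≈ -18202.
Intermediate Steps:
r = 5440 + 384*√2 (r = (39 + 25)*(√(6² + (-6)²) + 85) = 64*(√(36 + 36) + 85) = 64*(√72 + 85) = 64*(6*√2 + 85) = 64*(85 + 6*√2) = 5440 + 384*√2 ≈ 5983.1)
H(r, -207) - 1*23978 = ((5440 + 384*√2) - 207) - 1*23978 = (5233 + 384*√2) - 23978 = -18745 + 384*√2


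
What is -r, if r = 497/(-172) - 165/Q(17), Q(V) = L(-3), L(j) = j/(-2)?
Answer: 19417/172 ≈ 112.89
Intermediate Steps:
L(j) = -j/2 (L(j) = j*(-1/2) = -j/2)
Q(V) = 3/2 (Q(V) = -1/2*(-3) = 3/2)
r = -19417/172 (r = 497/(-172) - 165/3/2 = 497*(-1/172) - 165*2/3 = -497/172 - 110 = -19417/172 ≈ -112.89)
-r = -1*(-19417/172) = 19417/172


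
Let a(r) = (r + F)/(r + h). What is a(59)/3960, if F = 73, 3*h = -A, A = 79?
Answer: 1/980 ≈ 0.0010204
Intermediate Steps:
h = -79/3 (h = (-1*79)/3 = (1/3)*(-79) = -79/3 ≈ -26.333)
a(r) = (73 + r)/(-79/3 + r) (a(r) = (r + 73)/(r - 79/3) = (73 + r)/(-79/3 + r))
a(59)/3960 = (3*(73 + 59)/(-79 + 3*59))/3960 = (3*132/(-79 + 177))*(1/3960) = (3*132/98)*(1/3960) = (3*(1/98)*132)*(1/3960) = (198/49)*(1/3960) = 1/980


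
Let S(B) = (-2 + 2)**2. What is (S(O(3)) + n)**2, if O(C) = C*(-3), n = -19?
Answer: 361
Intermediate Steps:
O(C) = -3*C
S(B) = 0 (S(B) = 0**2 = 0)
(S(O(3)) + n)**2 = (0 - 19)**2 = (-19)**2 = 361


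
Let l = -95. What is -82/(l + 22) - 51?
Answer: -3641/73 ≈ -49.877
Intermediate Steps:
-82/(l + 22) - 51 = -82/(-95 + 22) - 51 = -82/(-73) - 51 = -1/73*(-82) - 51 = 82/73 - 51 = -3641/73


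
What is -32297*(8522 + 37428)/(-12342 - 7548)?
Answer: 148404715/1989 ≈ 74613.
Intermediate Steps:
-32297*(8522 + 37428)/(-12342 - 7548) = -32297/((-19890/45950)) = -32297/((-19890*1/45950)) = -32297/(-1989/4595) = -32297*(-4595/1989) = 148404715/1989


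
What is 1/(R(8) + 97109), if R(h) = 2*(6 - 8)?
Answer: 1/97105 ≈ 1.0298e-5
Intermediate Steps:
R(h) = -4 (R(h) = 2*(-2) = -4)
1/(R(8) + 97109) = 1/(-4 + 97109) = 1/97105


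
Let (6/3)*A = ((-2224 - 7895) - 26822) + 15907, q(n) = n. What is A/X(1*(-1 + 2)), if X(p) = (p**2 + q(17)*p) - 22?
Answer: 10517/4 ≈ 2629.3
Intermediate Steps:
X(p) = -22 + p**2 + 17*p (X(p) = (p**2 + 17*p) - 22 = -22 + p**2 + 17*p)
A = -10517 (A = (((-2224 - 7895) - 26822) + 15907)/2 = ((-10119 - 26822) + 15907)/2 = (-36941 + 15907)/2 = (1/2)*(-21034) = -10517)
A/X(1*(-1 + 2)) = -10517/(-22 + (1*(-1 + 2))**2 + 17*(1*(-1 + 2))) = -10517/(-22 + (1*1)**2 + 17*(1*1)) = -10517/(-22 + 1**2 + 17*1) = -10517/(-22 + 1 + 17) = -10517/(-4) = -10517*(-1/4) = 10517/4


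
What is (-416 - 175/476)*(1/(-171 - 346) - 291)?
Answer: 1064908556/8789 ≈ 1.2116e+5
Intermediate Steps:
(-416 - 175/476)*(1/(-171 - 346) - 291) = (-416 - 175*1/476)*(1/(-517) - 291) = (-416 - 25/68)*(-1/517 - 291) = -28313/68*(-150448/517) = 1064908556/8789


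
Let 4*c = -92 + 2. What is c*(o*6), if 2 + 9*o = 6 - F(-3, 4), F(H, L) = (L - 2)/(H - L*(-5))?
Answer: -990/17 ≈ -58.235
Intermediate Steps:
F(H, L) = (-2 + L)/(H + 5*L)
o = 22/51 (o = -2/9 + (6 - (-2 + 4)/(-3 + 5*4))/9 = -2/9 + (6 - 2/(-3 + 20))/9 = -2/9 + (6 - 2/17)/9 = -2/9 + (⅑)*(100/17) = -2/9 + 100/153 = 22/51 ≈ 0.43137)
c = -45/2 (c = (-92 + 2)/4 = (¼)*(-90) = -45/2 ≈ -22.500)
c*(o*6) = -165*6/17 = -45/2*44/17 = -990/17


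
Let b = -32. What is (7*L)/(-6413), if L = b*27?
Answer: 6048/6413 ≈ 0.94308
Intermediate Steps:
L = -864 (L = -32*27 = -864)
(7*L)/(-6413) = (7*(-864))/(-6413) = -6048*(-1/6413) = 6048/6413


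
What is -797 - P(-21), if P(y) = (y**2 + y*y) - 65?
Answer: -1614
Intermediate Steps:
P(y) = -65 + 2*y**2 (P(y) = (y**2 + y**2) - 65 = 2*y**2 - 65 = -65 + 2*y**2)
-797 - P(-21) = -797 - (-65 + 2*(-21)**2) = -797 - (-65 + 2*441) = -797 - (-65 + 882) = -797 - 1*817 = -797 - 817 = -1614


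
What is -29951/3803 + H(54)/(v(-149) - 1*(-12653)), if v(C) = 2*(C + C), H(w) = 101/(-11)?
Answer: -3972695380/504380481 ≈ -7.8764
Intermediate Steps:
H(w) = -101/11 (H(w) = 101*(-1/11) = -101/11)
v(C) = 4*C (v(C) = 2*(2*C) = 4*C)
-29951/3803 + H(54)/(v(-149) - 1*(-12653)) = -29951/3803 - 101/(11*(4*(-149) - 1*(-12653))) = -29951*1/3803 - 101/(11*(-596 + 12653)) = -29951/3803 - 101/11/12057 = -29951/3803 - 101/11*1/12057 = -29951/3803 - 101/132627 = -3972695380/504380481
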